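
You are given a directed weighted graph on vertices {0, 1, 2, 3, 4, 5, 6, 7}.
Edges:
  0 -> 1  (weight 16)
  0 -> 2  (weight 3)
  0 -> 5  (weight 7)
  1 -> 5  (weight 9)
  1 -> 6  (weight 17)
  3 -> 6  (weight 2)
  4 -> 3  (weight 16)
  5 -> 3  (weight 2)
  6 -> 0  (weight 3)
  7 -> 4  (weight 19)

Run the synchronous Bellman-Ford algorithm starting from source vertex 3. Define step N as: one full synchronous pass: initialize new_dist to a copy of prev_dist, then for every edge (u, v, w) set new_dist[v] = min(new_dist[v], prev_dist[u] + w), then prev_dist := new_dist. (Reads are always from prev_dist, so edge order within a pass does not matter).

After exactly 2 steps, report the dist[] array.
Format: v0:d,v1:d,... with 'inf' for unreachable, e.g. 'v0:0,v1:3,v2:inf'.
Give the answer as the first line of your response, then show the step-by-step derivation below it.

v0:5,v1:inf,v2:inf,v3:0,v4:inf,v5:inf,v6:2,v7:inf

step 1: dist = v0:inf,v1:inf,v2:inf,v3:0,v4:inf,v5:inf,v6:2,v7:inf
step 2: dist = v0:5,v1:inf,v2:inf,v3:0,v4:inf,v5:inf,v6:2,v7:inf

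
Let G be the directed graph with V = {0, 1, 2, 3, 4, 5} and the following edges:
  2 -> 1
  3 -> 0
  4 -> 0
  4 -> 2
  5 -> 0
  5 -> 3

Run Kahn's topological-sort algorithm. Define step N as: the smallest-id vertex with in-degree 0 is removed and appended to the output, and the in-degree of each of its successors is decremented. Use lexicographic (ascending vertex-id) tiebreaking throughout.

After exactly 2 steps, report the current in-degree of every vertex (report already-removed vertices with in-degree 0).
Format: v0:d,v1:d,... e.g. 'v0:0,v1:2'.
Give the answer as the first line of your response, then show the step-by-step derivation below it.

v0:2,v1:0,v2:0,v3:1,v4:0,v5:0

step 1: output 4; order=[4]; indeg=(2,1,0,1,0,0)
step 2: output 2; order=[4,2]; indeg=(2,0,0,1,0,0)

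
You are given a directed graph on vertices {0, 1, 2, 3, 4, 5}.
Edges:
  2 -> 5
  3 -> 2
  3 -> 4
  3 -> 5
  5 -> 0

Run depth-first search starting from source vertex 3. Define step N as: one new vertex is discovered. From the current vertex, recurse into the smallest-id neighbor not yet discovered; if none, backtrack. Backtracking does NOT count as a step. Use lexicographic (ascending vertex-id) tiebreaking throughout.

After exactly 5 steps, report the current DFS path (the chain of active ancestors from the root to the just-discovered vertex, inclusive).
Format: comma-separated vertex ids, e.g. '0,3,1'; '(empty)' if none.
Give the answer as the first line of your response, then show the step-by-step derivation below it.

3,4

step 1: discover 3; path=3; order=3
step 2: discover 2; path=3>2; order=3,2
step 3: discover 5; path=3>2>5; order=3,2,5
step 4: discover 0; path=3>2>5>0; order=3,2,5,0
step 5: discover 4; path=3>4; order=3,2,5,0,4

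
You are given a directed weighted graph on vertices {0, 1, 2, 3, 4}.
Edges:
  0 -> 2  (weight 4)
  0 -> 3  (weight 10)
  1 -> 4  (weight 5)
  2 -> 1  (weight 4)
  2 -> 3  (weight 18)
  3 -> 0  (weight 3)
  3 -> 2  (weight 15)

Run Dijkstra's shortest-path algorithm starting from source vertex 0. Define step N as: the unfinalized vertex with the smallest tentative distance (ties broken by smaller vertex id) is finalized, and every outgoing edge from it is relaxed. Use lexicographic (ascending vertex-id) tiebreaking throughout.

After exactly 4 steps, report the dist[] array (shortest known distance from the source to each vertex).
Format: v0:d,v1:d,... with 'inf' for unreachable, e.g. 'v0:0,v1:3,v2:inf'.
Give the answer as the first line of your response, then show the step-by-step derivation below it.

v0:0,v1:8,v2:4,v3:10,v4:13

step 1: dist = v0:0,v1:inf,v2:4,v3:10,v4:inf
step 2: dist = v0:0,v1:8,v2:4,v3:10,v4:inf
step 3: dist = v0:0,v1:8,v2:4,v3:10,v4:13
step 4: dist = v0:0,v1:8,v2:4,v3:10,v4:13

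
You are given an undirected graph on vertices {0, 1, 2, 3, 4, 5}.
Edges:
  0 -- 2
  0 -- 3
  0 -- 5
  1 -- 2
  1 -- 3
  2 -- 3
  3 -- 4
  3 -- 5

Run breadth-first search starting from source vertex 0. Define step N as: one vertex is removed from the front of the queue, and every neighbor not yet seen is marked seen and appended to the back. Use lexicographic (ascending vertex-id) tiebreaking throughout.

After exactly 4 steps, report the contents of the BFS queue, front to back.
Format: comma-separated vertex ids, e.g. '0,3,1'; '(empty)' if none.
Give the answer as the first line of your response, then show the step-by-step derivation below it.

1,4

step 1: dequeue 0; queue=[2,3,5]; order=0
step 2: dequeue 2; queue=[3,5,1]; order=0,2
step 3: dequeue 3; queue=[5,1,4]; order=0,2,3
step 4: dequeue 5; queue=[1,4]; order=0,2,3,5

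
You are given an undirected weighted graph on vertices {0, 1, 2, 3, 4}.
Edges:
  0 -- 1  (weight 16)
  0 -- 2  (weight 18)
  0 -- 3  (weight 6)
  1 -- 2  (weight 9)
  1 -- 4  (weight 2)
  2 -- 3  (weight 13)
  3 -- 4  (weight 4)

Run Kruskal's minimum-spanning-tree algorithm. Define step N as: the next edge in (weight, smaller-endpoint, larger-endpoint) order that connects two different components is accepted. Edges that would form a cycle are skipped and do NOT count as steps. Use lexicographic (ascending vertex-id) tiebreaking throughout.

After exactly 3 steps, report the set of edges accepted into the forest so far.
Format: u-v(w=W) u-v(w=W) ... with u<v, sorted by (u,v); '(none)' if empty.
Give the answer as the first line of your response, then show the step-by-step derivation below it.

0-3(w=6) 1-4(w=2) 3-4(w=4)

step 1: add edge 1-4 (w=2); MST = {1-4(w=2)}
step 2: add edge 3-4 (w=4); MST = {1-4(w=2) 3-4(w=4)}
step 3: add edge 0-3 (w=6); MST = {0-3(w=6) 1-4(w=2) 3-4(w=4)}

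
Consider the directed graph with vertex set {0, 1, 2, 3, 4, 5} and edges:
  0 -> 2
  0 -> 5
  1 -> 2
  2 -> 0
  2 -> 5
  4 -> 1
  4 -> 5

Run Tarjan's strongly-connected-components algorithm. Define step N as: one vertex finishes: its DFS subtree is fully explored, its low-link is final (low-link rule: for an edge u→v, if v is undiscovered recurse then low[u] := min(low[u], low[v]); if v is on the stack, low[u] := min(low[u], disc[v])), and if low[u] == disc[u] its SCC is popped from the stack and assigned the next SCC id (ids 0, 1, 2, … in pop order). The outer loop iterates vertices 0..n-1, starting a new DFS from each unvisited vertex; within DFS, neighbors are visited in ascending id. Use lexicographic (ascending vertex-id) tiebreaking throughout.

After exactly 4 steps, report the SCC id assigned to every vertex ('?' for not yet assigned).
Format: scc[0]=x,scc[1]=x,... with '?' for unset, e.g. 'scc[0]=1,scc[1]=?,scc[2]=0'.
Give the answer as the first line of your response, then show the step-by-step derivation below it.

scc[0]=1,scc[1]=2,scc[2]=1,scc[3]=?,scc[4]=?,scc[5]=0

step 1: low=(low[0]=0,low[1]=?,low[2]=0,low[3]=?,low[4]=?,low[5]=2); scc=(scc[0]=?,scc[1]=?,scc[2]=?,scc[3]=?,scc[4]=?,scc[5]=0)
step 2: low=(low[0]=0,low[1]=?,low[2]=0,low[3]=?,low[4]=?,low[5]=2); scc=(scc[0]=?,scc[1]=?,scc[2]=?,scc[3]=?,scc[4]=?,scc[5]=0)
step 3: low=(low[0]=0,low[1]=?,low[2]=0,low[3]=?,low[4]=?,low[5]=2); scc=(scc[0]=1,scc[1]=?,scc[2]=1,scc[3]=?,scc[4]=?,scc[5]=0)
step 4: low=(low[0]=0,low[1]=3,low[2]=0,low[3]=?,low[4]=?,low[5]=2); scc=(scc[0]=1,scc[1]=2,scc[2]=1,scc[3]=?,scc[4]=?,scc[5]=0)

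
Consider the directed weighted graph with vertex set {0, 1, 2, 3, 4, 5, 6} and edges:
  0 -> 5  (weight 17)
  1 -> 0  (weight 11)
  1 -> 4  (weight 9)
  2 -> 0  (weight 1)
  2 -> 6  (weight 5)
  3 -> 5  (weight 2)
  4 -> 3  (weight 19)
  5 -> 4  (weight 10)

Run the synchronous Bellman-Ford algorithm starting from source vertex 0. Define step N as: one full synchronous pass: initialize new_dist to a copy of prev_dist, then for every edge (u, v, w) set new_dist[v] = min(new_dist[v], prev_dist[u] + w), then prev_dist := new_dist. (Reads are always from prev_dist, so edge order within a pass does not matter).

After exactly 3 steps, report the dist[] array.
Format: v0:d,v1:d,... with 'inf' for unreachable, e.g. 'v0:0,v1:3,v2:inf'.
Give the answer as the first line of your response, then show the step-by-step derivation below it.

v0:0,v1:inf,v2:inf,v3:46,v4:27,v5:17,v6:inf

step 1: dist = v0:0,v1:inf,v2:inf,v3:inf,v4:inf,v5:17,v6:inf
step 2: dist = v0:0,v1:inf,v2:inf,v3:inf,v4:27,v5:17,v6:inf
step 3: dist = v0:0,v1:inf,v2:inf,v3:46,v4:27,v5:17,v6:inf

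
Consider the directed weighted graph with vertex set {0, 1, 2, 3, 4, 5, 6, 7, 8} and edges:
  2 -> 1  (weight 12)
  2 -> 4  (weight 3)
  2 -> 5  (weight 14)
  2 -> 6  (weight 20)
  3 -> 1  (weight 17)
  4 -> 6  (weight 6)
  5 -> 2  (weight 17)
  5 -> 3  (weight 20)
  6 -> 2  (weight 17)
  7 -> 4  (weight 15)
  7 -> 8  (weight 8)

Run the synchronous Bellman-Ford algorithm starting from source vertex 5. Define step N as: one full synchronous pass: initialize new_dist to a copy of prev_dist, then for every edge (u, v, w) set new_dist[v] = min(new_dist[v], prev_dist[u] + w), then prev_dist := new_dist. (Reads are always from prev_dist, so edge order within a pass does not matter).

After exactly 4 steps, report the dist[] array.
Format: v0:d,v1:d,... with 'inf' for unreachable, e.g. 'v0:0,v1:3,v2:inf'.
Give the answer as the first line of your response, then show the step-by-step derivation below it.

v0:inf,v1:29,v2:17,v3:20,v4:20,v5:0,v6:26,v7:inf,v8:inf

step 1: dist = v0:inf,v1:inf,v2:17,v3:20,v4:inf,v5:0,v6:inf,v7:inf,v8:inf
step 2: dist = v0:inf,v1:29,v2:17,v3:20,v4:20,v5:0,v6:37,v7:inf,v8:inf
step 3: dist = v0:inf,v1:29,v2:17,v3:20,v4:20,v5:0,v6:26,v7:inf,v8:inf
step 4: dist = v0:inf,v1:29,v2:17,v3:20,v4:20,v5:0,v6:26,v7:inf,v8:inf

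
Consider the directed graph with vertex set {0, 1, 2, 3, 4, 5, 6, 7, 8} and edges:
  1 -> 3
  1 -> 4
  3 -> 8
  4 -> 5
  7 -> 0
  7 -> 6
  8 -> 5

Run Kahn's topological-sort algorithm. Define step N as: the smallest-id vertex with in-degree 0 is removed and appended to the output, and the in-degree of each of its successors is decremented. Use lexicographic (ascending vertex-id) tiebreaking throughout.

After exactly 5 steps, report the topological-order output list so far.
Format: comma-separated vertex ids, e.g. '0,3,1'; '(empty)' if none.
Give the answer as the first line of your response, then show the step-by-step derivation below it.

1,2,3,4,7

step 1: output 1; order=[1]; indeg=(1,0,0,0,0,2,1,0,1)
step 2: output 2; order=[1,2]; indeg=(1,0,0,0,0,2,1,0,1)
step 3: output 3; order=[1,2,3]; indeg=(1,0,0,0,0,2,1,0,0)
step 4: output 4; order=[1,2,3,4]; indeg=(1,0,0,0,0,1,1,0,0)
step 5: output 7; order=[1,2,3,4,7]; indeg=(0,0,0,0,0,1,0,0,0)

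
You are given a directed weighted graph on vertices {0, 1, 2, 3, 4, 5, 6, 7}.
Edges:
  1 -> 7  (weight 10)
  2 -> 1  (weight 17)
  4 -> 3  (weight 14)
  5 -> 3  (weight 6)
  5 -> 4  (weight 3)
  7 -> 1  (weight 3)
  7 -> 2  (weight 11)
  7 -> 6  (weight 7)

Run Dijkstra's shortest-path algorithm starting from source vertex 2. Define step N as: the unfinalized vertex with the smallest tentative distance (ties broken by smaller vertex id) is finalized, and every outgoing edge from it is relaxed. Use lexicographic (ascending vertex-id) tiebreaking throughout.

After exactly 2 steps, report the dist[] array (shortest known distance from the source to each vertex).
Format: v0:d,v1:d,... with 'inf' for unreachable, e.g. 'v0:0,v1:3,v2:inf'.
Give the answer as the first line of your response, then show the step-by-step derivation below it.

v0:inf,v1:17,v2:0,v3:inf,v4:inf,v5:inf,v6:inf,v7:27

step 1: dist = v0:inf,v1:17,v2:0,v3:inf,v4:inf,v5:inf,v6:inf,v7:inf
step 2: dist = v0:inf,v1:17,v2:0,v3:inf,v4:inf,v5:inf,v6:inf,v7:27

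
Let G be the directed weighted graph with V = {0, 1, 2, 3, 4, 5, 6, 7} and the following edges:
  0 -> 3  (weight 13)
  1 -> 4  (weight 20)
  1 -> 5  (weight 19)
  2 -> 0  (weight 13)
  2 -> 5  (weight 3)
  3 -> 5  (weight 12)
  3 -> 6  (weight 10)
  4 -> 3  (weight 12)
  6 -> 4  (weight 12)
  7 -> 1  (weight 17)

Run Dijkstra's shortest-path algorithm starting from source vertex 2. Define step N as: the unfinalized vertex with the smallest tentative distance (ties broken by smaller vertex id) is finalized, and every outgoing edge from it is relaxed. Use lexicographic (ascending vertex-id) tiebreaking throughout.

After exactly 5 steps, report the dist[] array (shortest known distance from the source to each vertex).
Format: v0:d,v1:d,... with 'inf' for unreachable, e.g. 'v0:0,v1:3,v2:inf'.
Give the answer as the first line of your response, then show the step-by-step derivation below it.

v0:13,v1:inf,v2:0,v3:26,v4:48,v5:3,v6:36,v7:inf

step 1: dist = v0:13,v1:inf,v2:0,v3:inf,v4:inf,v5:3,v6:inf,v7:inf
step 2: dist = v0:13,v1:inf,v2:0,v3:inf,v4:inf,v5:3,v6:inf,v7:inf
step 3: dist = v0:13,v1:inf,v2:0,v3:26,v4:inf,v5:3,v6:inf,v7:inf
step 4: dist = v0:13,v1:inf,v2:0,v3:26,v4:inf,v5:3,v6:36,v7:inf
step 5: dist = v0:13,v1:inf,v2:0,v3:26,v4:48,v5:3,v6:36,v7:inf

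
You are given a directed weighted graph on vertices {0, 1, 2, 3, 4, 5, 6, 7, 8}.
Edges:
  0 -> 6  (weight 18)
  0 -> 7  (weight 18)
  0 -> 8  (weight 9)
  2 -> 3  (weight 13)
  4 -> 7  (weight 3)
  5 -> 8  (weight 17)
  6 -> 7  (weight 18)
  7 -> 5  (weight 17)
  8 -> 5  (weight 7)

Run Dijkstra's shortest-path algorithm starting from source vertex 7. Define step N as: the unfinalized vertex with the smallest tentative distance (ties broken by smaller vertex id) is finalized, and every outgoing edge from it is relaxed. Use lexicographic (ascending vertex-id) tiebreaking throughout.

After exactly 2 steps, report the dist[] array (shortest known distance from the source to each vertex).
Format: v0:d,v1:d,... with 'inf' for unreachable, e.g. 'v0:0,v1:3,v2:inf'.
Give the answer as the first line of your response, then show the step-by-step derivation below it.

v0:inf,v1:inf,v2:inf,v3:inf,v4:inf,v5:17,v6:inf,v7:0,v8:34

step 1: dist = v0:inf,v1:inf,v2:inf,v3:inf,v4:inf,v5:17,v6:inf,v7:0,v8:inf
step 2: dist = v0:inf,v1:inf,v2:inf,v3:inf,v4:inf,v5:17,v6:inf,v7:0,v8:34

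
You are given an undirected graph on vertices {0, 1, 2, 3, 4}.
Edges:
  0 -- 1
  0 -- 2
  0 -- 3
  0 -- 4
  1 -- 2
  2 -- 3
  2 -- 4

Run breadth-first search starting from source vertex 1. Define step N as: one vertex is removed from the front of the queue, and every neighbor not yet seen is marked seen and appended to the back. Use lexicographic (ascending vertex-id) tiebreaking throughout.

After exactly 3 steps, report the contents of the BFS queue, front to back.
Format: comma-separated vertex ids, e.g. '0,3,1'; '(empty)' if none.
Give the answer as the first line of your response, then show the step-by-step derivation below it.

3,4

step 1: dequeue 1; queue=[0,2]; order=1
step 2: dequeue 0; queue=[2,3,4]; order=1,0
step 3: dequeue 2; queue=[3,4]; order=1,0,2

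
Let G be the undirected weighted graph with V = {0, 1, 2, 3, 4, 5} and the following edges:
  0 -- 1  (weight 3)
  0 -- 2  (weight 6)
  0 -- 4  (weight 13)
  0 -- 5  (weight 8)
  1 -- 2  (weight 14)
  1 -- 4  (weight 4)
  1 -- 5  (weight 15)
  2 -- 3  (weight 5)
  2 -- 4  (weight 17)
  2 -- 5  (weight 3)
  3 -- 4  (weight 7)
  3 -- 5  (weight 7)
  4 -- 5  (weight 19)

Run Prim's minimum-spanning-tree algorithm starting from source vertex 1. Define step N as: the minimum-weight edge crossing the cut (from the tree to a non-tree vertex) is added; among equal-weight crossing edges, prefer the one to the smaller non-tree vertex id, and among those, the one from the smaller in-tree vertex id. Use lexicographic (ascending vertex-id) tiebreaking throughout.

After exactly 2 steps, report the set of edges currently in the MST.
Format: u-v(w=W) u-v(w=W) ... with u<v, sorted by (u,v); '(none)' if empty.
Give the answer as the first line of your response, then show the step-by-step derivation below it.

0-1(w=3) 1-4(w=4)

step 1: add edge 0-1 (w=3); MST = {0-1(w=3)}
step 2: add edge 1-4 (w=4); MST = {0-1(w=3) 1-4(w=4)}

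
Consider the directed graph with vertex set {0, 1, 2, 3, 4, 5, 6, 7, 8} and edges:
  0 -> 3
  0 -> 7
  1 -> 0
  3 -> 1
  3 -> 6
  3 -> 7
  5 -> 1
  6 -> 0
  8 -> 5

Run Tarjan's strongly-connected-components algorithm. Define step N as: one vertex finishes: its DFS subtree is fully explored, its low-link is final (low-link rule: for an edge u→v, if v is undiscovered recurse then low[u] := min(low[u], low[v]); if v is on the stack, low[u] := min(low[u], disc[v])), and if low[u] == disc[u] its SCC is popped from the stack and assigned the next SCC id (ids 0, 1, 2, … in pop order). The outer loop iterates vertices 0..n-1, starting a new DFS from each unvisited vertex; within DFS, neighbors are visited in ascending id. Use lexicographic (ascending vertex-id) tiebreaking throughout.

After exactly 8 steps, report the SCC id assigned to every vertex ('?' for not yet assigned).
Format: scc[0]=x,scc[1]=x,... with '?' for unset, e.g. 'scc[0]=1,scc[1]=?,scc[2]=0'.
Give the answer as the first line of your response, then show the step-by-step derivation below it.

scc[0]=1,scc[1]=1,scc[2]=2,scc[3]=1,scc[4]=3,scc[5]=4,scc[6]=1,scc[7]=0,scc[8]=?

step 1: low=(low[0]=0,low[1]=0,low[2]=?,low[3]=1,low[4]=?,low[5]=?,low[6]=?,low[7]=?,low[8]=?); scc=(scc[0]=?,scc[1]=?,scc[2]=?,scc[3]=?,scc[4]=?,scc[5]=?,scc[6]=?,scc[7]=?,scc[8]=?)
step 2: low=(low[0]=0,low[1]=0,low[2]=?,low[3]=0,low[4]=?,low[5]=?,low[6]=0,low[7]=?,low[8]=?); scc=(scc[0]=?,scc[1]=?,scc[2]=?,scc[3]=?,scc[4]=?,scc[5]=?,scc[6]=?,scc[7]=?,scc[8]=?)
step 3: low=(low[0]=0,low[1]=0,low[2]=?,low[3]=0,low[4]=?,low[5]=?,low[6]=0,low[7]=4,low[8]=?); scc=(scc[0]=?,scc[1]=?,scc[2]=?,scc[3]=?,scc[4]=?,scc[5]=?,scc[6]=?,scc[7]=0,scc[8]=?)
step 4: low=(low[0]=0,low[1]=0,low[2]=?,low[3]=0,low[4]=?,low[5]=?,low[6]=0,low[7]=4,low[8]=?); scc=(scc[0]=?,scc[1]=?,scc[2]=?,scc[3]=?,scc[4]=?,scc[5]=?,scc[6]=?,scc[7]=0,scc[8]=?)
step 5: low=(low[0]=0,low[1]=0,low[2]=?,low[3]=0,low[4]=?,low[5]=?,low[6]=0,low[7]=4,low[8]=?); scc=(scc[0]=1,scc[1]=1,scc[2]=?,scc[3]=1,scc[4]=?,scc[5]=?,scc[6]=1,scc[7]=0,scc[8]=?)
step 6: low=(low[0]=0,low[1]=0,low[2]=5,low[3]=0,low[4]=?,low[5]=?,low[6]=0,low[7]=4,low[8]=?); scc=(scc[0]=1,scc[1]=1,scc[2]=2,scc[3]=1,scc[4]=?,scc[5]=?,scc[6]=1,scc[7]=0,scc[8]=?)
step 7: low=(low[0]=0,low[1]=0,low[2]=5,low[3]=0,low[4]=6,low[5]=?,low[6]=0,low[7]=4,low[8]=?); scc=(scc[0]=1,scc[1]=1,scc[2]=2,scc[3]=1,scc[4]=3,scc[5]=?,scc[6]=1,scc[7]=0,scc[8]=?)
step 8: low=(low[0]=0,low[1]=0,low[2]=5,low[3]=0,low[4]=6,low[5]=7,low[6]=0,low[7]=4,low[8]=?); scc=(scc[0]=1,scc[1]=1,scc[2]=2,scc[3]=1,scc[4]=3,scc[5]=4,scc[6]=1,scc[7]=0,scc[8]=?)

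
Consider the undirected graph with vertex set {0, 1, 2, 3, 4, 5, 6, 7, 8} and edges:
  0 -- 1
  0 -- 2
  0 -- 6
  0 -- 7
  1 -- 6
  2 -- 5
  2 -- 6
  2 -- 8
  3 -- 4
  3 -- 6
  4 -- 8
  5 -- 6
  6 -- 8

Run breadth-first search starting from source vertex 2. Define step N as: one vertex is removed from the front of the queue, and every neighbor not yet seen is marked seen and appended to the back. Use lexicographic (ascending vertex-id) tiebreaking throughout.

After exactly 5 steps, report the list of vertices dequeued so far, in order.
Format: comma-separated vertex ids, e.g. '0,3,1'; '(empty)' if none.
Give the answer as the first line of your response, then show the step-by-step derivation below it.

2,0,5,6,8

step 1: dequeue 2; queue=[0,5,6,8]; order=2
step 2: dequeue 0; queue=[5,6,8,1,7]; order=2,0
step 3: dequeue 5; queue=[6,8,1,7]; order=2,0,5
step 4: dequeue 6; queue=[8,1,7,3]; order=2,0,5,6
step 5: dequeue 8; queue=[1,7,3,4]; order=2,0,5,6,8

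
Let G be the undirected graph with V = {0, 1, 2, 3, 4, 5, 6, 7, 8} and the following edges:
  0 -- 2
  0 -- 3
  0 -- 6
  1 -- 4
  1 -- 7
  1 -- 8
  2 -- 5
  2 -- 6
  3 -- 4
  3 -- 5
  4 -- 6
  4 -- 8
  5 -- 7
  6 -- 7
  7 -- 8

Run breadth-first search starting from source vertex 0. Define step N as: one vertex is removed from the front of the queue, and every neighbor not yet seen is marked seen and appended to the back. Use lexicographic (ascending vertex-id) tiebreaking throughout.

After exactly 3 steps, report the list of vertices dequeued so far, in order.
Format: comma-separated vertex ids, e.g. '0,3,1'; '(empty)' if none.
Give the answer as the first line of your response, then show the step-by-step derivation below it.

0,2,3

step 1: dequeue 0; queue=[2,3,6]; order=0
step 2: dequeue 2; queue=[3,6,5]; order=0,2
step 3: dequeue 3; queue=[6,5,4]; order=0,2,3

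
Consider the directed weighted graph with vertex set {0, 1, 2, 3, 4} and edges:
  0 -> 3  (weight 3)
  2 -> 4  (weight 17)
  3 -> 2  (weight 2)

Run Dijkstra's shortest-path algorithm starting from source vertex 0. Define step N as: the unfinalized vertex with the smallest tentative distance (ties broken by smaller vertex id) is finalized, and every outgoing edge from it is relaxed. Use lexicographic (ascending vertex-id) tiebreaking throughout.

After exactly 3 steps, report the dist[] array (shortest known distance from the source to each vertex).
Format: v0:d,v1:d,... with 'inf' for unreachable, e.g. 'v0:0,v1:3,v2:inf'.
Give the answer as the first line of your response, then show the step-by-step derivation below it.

v0:0,v1:inf,v2:5,v3:3,v4:22

step 1: dist = v0:0,v1:inf,v2:inf,v3:3,v4:inf
step 2: dist = v0:0,v1:inf,v2:5,v3:3,v4:inf
step 3: dist = v0:0,v1:inf,v2:5,v3:3,v4:22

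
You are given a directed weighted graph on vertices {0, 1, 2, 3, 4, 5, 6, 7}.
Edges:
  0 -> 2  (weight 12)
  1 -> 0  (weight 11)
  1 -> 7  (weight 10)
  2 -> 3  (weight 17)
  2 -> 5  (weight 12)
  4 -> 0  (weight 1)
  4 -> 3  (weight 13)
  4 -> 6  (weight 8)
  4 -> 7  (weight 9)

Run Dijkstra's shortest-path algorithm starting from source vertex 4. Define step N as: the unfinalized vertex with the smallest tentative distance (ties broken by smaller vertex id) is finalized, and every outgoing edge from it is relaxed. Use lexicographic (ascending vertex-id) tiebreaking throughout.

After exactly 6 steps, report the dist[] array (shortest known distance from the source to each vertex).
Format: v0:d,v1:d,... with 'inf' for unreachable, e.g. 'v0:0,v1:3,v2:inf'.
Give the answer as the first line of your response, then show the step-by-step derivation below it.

v0:1,v1:inf,v2:13,v3:13,v4:0,v5:25,v6:8,v7:9

step 1: dist = v0:1,v1:inf,v2:inf,v3:13,v4:0,v5:inf,v6:8,v7:9
step 2: dist = v0:1,v1:inf,v2:13,v3:13,v4:0,v5:inf,v6:8,v7:9
step 3: dist = v0:1,v1:inf,v2:13,v3:13,v4:0,v5:inf,v6:8,v7:9
step 4: dist = v0:1,v1:inf,v2:13,v3:13,v4:0,v5:inf,v6:8,v7:9
step 5: dist = v0:1,v1:inf,v2:13,v3:13,v4:0,v5:25,v6:8,v7:9
step 6: dist = v0:1,v1:inf,v2:13,v3:13,v4:0,v5:25,v6:8,v7:9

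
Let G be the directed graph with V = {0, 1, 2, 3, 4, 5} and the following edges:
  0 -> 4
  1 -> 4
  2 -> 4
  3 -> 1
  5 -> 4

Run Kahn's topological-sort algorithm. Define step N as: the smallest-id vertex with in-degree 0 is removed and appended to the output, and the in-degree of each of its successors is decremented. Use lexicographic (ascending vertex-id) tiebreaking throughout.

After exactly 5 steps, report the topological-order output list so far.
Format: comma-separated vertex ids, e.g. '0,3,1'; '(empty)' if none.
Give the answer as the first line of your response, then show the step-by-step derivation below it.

0,2,3,1,5

step 1: output 0; order=[0]; indeg=(0,1,0,0,3,0)
step 2: output 2; order=[0,2]; indeg=(0,1,0,0,2,0)
step 3: output 3; order=[0,2,3]; indeg=(0,0,0,0,2,0)
step 4: output 1; order=[0,2,3,1]; indeg=(0,0,0,0,1,0)
step 5: output 5; order=[0,2,3,1,5]; indeg=(0,0,0,0,0,0)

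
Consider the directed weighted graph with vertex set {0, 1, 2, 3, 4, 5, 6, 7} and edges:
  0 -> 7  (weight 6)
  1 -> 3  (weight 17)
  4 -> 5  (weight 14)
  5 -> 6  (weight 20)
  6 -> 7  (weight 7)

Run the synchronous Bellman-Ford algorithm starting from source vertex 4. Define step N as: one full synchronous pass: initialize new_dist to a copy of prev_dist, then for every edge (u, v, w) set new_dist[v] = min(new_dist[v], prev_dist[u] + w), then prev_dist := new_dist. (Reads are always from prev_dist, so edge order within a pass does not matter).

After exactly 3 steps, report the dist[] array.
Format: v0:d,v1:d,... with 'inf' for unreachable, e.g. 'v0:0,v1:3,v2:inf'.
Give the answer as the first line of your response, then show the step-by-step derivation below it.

v0:inf,v1:inf,v2:inf,v3:inf,v4:0,v5:14,v6:34,v7:41

step 1: dist = v0:inf,v1:inf,v2:inf,v3:inf,v4:0,v5:14,v6:inf,v7:inf
step 2: dist = v0:inf,v1:inf,v2:inf,v3:inf,v4:0,v5:14,v6:34,v7:inf
step 3: dist = v0:inf,v1:inf,v2:inf,v3:inf,v4:0,v5:14,v6:34,v7:41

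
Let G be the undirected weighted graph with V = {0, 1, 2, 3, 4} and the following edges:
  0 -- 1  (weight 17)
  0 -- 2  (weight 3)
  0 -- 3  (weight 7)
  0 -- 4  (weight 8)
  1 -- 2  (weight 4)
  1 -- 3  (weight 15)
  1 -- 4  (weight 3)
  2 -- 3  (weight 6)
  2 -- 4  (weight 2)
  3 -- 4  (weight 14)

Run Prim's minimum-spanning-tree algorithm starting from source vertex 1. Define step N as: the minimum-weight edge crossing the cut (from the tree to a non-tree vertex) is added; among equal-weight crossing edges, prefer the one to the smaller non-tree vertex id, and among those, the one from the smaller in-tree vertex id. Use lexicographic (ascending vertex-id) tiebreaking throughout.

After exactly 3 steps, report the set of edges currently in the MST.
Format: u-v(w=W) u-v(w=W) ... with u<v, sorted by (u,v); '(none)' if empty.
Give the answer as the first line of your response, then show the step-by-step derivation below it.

0-2(w=3) 1-4(w=3) 2-4(w=2)

step 1: add edge 1-4 (w=3); MST = {1-4(w=3)}
step 2: add edge 2-4 (w=2); MST = {1-4(w=3) 2-4(w=2)}
step 3: add edge 0-2 (w=3); MST = {0-2(w=3) 1-4(w=3) 2-4(w=2)}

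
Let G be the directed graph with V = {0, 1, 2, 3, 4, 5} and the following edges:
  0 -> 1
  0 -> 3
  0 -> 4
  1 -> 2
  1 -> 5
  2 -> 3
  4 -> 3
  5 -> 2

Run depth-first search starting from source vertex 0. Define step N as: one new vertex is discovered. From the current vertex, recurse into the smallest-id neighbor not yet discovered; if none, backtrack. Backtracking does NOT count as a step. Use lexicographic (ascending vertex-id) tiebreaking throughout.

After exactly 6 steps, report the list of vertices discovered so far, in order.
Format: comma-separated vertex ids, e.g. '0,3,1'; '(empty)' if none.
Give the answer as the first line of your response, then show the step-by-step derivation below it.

0,1,2,3,5,4

step 1: discover 0; path=0; order=0
step 2: discover 1; path=0>1; order=0,1
step 3: discover 2; path=0>1>2; order=0,1,2
step 4: discover 3; path=0>1>2>3; order=0,1,2,3
step 5: discover 5; path=0>1>5; order=0,1,2,3,5
step 6: discover 4; path=0>4; order=0,1,2,3,5,4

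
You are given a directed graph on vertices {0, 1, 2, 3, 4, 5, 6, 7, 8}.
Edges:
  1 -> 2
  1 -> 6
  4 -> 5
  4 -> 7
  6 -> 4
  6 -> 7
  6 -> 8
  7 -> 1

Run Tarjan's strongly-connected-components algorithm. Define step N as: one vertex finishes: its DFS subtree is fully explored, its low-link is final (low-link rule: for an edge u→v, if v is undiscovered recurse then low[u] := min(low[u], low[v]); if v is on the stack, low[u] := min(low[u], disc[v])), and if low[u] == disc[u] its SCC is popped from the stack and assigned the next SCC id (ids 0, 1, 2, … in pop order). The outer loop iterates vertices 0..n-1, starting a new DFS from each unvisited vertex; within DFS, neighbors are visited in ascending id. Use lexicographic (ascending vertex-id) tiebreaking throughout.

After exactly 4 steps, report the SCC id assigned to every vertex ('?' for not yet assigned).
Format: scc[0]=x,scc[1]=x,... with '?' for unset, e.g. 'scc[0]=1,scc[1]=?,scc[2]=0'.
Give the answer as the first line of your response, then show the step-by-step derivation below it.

scc[0]=0,scc[1]=?,scc[2]=1,scc[3]=?,scc[4]=?,scc[5]=2,scc[6]=?,scc[7]=?,scc[8]=?

step 1: low=(low[0]=0,low[1]=?,low[2]=?,low[3]=?,low[4]=?,low[5]=?,low[6]=?,low[7]=?,low[8]=?); scc=(scc[0]=0,scc[1]=?,scc[2]=?,scc[3]=?,scc[4]=?,scc[5]=?,scc[6]=?,scc[7]=?,scc[8]=?)
step 2: low=(low[0]=0,low[1]=1,low[2]=2,low[3]=?,low[4]=?,low[5]=?,low[6]=?,low[7]=?,low[8]=?); scc=(scc[0]=0,scc[1]=?,scc[2]=1,scc[3]=?,scc[4]=?,scc[5]=?,scc[6]=?,scc[7]=?,scc[8]=?)
step 3: low=(low[0]=0,low[1]=1,low[2]=2,low[3]=?,low[4]=4,low[5]=5,low[6]=3,low[7]=?,low[8]=?); scc=(scc[0]=0,scc[1]=?,scc[2]=1,scc[3]=?,scc[4]=?,scc[5]=2,scc[6]=?,scc[7]=?,scc[8]=?)
step 4: low=(low[0]=0,low[1]=1,low[2]=2,low[3]=?,low[4]=4,low[5]=5,low[6]=3,low[7]=1,low[8]=?); scc=(scc[0]=0,scc[1]=?,scc[2]=1,scc[3]=?,scc[4]=?,scc[5]=2,scc[6]=?,scc[7]=?,scc[8]=?)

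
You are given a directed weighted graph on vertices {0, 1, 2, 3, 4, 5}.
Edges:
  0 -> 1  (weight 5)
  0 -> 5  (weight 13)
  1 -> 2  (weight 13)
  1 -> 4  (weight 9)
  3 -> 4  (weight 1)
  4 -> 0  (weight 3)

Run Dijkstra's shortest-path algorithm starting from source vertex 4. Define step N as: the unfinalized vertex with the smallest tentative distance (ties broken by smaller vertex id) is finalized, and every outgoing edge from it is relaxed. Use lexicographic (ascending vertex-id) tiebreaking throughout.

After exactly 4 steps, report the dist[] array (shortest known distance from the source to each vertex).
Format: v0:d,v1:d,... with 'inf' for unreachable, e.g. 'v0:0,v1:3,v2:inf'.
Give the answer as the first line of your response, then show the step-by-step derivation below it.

v0:3,v1:8,v2:21,v3:inf,v4:0,v5:16

step 1: dist = v0:3,v1:inf,v2:inf,v3:inf,v4:0,v5:inf
step 2: dist = v0:3,v1:8,v2:inf,v3:inf,v4:0,v5:16
step 3: dist = v0:3,v1:8,v2:21,v3:inf,v4:0,v5:16
step 4: dist = v0:3,v1:8,v2:21,v3:inf,v4:0,v5:16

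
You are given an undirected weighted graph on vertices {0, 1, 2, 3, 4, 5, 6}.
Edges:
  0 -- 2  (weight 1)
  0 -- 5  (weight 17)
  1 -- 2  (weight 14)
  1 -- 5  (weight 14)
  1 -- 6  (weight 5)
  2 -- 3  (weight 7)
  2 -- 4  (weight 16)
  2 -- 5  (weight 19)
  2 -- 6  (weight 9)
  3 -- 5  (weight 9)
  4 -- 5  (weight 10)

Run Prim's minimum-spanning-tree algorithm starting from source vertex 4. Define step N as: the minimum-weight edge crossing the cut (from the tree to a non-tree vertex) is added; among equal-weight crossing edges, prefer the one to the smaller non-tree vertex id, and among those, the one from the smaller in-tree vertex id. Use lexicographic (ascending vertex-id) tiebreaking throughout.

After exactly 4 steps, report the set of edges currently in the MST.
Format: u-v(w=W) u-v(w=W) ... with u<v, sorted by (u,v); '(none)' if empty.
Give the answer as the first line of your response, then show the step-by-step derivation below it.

0-2(w=1) 2-3(w=7) 3-5(w=9) 4-5(w=10)

step 1: add edge 4-5 (w=10); MST = {4-5(w=10)}
step 2: add edge 3-5 (w=9); MST = {3-5(w=9) 4-5(w=10)}
step 3: add edge 2-3 (w=7); MST = {2-3(w=7) 3-5(w=9) 4-5(w=10)}
step 4: add edge 0-2 (w=1); MST = {0-2(w=1) 2-3(w=7) 3-5(w=9) 4-5(w=10)}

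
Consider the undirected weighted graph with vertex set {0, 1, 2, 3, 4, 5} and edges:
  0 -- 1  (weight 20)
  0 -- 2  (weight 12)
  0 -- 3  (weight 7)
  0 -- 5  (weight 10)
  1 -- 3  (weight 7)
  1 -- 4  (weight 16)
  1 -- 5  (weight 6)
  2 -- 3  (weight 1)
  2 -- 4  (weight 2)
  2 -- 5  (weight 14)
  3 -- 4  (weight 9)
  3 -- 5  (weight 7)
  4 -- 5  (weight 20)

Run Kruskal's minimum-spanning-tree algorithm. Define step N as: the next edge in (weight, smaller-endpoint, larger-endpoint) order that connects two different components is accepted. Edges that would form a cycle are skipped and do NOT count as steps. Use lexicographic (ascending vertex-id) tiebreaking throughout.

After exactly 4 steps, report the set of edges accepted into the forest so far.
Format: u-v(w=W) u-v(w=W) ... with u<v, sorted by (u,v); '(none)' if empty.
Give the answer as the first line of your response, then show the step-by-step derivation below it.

0-3(w=7) 1-5(w=6) 2-3(w=1) 2-4(w=2)

step 1: add edge 2-3 (w=1); MST = {2-3(w=1)}
step 2: add edge 2-4 (w=2); MST = {2-3(w=1) 2-4(w=2)}
step 3: add edge 1-5 (w=6); MST = {1-5(w=6) 2-3(w=1) 2-4(w=2)}
step 4: add edge 0-3 (w=7); MST = {0-3(w=7) 1-5(w=6) 2-3(w=1) 2-4(w=2)}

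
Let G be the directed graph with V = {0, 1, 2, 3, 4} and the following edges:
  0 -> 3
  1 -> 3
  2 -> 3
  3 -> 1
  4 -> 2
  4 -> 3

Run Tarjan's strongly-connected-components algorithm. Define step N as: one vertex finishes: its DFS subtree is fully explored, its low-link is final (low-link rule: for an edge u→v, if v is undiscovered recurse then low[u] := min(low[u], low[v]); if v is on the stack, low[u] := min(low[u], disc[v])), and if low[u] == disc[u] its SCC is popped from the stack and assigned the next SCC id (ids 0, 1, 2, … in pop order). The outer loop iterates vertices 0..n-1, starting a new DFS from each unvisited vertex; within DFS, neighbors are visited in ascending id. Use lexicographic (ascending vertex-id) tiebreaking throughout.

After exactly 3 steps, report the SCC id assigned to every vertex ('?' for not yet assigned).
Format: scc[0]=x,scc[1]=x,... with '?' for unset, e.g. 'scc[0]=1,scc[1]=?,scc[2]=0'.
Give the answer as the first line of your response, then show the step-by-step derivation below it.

scc[0]=1,scc[1]=0,scc[2]=?,scc[3]=0,scc[4]=?

step 1: low=(low[0]=0,low[1]=1,low[2]=?,low[3]=1,low[4]=?); scc=(scc[0]=?,scc[1]=?,scc[2]=?,scc[3]=?,scc[4]=?)
step 2: low=(low[0]=0,low[1]=1,low[2]=?,low[3]=1,low[4]=?); scc=(scc[0]=?,scc[1]=0,scc[2]=?,scc[3]=0,scc[4]=?)
step 3: low=(low[0]=0,low[1]=1,low[2]=?,low[3]=1,low[4]=?); scc=(scc[0]=1,scc[1]=0,scc[2]=?,scc[3]=0,scc[4]=?)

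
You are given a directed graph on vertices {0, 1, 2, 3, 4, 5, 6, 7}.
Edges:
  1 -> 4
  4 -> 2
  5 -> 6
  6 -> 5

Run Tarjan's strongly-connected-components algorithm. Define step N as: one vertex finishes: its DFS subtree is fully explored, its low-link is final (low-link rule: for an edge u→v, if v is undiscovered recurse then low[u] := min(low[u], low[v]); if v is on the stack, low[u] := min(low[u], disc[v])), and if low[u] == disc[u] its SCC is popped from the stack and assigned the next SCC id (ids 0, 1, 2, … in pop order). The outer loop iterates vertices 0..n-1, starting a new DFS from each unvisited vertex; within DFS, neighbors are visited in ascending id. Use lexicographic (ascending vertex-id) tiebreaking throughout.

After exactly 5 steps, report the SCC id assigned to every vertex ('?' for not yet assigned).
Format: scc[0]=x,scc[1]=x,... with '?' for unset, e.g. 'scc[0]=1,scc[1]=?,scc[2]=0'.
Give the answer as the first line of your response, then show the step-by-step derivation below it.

scc[0]=0,scc[1]=3,scc[2]=1,scc[3]=4,scc[4]=2,scc[5]=?,scc[6]=?,scc[7]=?

step 1: low=(low[0]=0,low[1]=?,low[2]=?,low[3]=?,low[4]=?,low[5]=?,low[6]=?,low[7]=?); scc=(scc[0]=0,scc[1]=?,scc[2]=?,scc[3]=?,scc[4]=?,scc[5]=?,scc[6]=?,scc[7]=?)
step 2: low=(low[0]=0,low[1]=1,low[2]=3,low[3]=?,low[4]=2,low[5]=?,low[6]=?,low[7]=?); scc=(scc[0]=0,scc[1]=?,scc[2]=1,scc[3]=?,scc[4]=?,scc[5]=?,scc[6]=?,scc[7]=?)
step 3: low=(low[0]=0,low[1]=1,low[2]=3,low[3]=?,low[4]=2,low[5]=?,low[6]=?,low[7]=?); scc=(scc[0]=0,scc[1]=?,scc[2]=1,scc[3]=?,scc[4]=2,scc[5]=?,scc[6]=?,scc[7]=?)
step 4: low=(low[0]=0,low[1]=1,low[2]=3,low[3]=?,low[4]=2,low[5]=?,low[6]=?,low[7]=?); scc=(scc[0]=0,scc[1]=3,scc[2]=1,scc[3]=?,scc[4]=2,scc[5]=?,scc[6]=?,scc[7]=?)
step 5: low=(low[0]=0,low[1]=1,low[2]=3,low[3]=4,low[4]=2,low[5]=?,low[6]=?,low[7]=?); scc=(scc[0]=0,scc[1]=3,scc[2]=1,scc[3]=4,scc[4]=2,scc[5]=?,scc[6]=?,scc[7]=?)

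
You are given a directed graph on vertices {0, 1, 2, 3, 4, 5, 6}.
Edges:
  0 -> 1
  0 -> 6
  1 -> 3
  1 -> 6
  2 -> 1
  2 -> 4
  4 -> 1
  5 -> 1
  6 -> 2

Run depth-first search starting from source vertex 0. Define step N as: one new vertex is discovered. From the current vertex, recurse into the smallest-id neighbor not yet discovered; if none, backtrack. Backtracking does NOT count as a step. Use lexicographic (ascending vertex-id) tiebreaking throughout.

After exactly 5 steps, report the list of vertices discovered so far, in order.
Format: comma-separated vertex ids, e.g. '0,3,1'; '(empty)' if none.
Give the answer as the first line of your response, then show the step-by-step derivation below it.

0,1,3,6,2

step 1: discover 0; path=0; order=0
step 2: discover 1; path=0>1; order=0,1
step 3: discover 3; path=0>1>3; order=0,1,3
step 4: discover 6; path=0>1>6; order=0,1,3,6
step 5: discover 2; path=0>1>6>2; order=0,1,3,6,2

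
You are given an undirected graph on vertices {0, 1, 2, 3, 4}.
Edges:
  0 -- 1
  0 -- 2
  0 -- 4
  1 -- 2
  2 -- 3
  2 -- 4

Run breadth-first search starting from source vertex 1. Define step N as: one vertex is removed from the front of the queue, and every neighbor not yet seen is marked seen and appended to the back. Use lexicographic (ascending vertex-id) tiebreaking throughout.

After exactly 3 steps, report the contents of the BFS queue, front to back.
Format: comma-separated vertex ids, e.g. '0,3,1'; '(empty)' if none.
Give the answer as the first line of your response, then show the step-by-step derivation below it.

4,3

step 1: dequeue 1; queue=[0,2]; order=1
step 2: dequeue 0; queue=[2,4]; order=1,0
step 3: dequeue 2; queue=[4,3]; order=1,0,2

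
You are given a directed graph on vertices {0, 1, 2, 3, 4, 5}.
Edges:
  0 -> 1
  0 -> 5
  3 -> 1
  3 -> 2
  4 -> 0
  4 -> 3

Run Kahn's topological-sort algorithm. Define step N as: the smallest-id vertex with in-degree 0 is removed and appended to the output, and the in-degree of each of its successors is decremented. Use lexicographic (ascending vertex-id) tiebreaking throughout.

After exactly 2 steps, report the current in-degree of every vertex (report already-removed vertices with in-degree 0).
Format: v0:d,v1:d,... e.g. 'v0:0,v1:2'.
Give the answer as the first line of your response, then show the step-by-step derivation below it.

v0:0,v1:1,v2:1,v3:0,v4:0,v5:0

step 1: output 4; order=[4]; indeg=(0,2,1,0,0,1)
step 2: output 0; order=[4,0]; indeg=(0,1,1,0,0,0)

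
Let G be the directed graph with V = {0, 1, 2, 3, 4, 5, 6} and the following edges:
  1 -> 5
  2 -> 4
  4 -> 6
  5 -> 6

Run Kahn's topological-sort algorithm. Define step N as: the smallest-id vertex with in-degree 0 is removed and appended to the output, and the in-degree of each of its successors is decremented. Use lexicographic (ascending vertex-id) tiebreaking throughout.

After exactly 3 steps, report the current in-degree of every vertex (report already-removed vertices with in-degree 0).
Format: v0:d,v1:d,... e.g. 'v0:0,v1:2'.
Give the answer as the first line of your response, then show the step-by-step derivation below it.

v0:0,v1:0,v2:0,v3:0,v4:0,v5:0,v6:2

step 1: output 0; order=[0]; indeg=(0,0,0,0,1,1,2)
step 2: output 1; order=[0,1]; indeg=(0,0,0,0,1,0,2)
step 3: output 2; order=[0,1,2]; indeg=(0,0,0,0,0,0,2)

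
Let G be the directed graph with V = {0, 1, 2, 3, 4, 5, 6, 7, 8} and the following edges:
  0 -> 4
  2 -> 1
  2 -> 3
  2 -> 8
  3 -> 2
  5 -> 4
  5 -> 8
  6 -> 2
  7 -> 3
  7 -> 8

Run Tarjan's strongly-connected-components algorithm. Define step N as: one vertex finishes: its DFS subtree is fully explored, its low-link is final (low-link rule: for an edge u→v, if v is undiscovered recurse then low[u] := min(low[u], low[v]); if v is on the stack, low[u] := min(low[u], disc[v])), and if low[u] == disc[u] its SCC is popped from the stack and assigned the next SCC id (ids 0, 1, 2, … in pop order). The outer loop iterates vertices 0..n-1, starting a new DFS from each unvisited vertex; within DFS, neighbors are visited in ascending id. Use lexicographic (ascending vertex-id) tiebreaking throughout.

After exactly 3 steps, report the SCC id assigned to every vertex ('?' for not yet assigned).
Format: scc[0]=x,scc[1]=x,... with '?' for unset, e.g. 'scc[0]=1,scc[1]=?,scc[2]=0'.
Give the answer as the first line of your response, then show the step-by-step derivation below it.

scc[0]=1,scc[1]=2,scc[2]=?,scc[3]=?,scc[4]=0,scc[5]=?,scc[6]=?,scc[7]=?,scc[8]=?

step 1: low=(low[0]=0,low[1]=?,low[2]=?,low[3]=?,low[4]=1,low[5]=?,low[6]=?,low[7]=?,low[8]=?); scc=(scc[0]=?,scc[1]=?,scc[2]=?,scc[3]=?,scc[4]=0,scc[5]=?,scc[6]=?,scc[7]=?,scc[8]=?)
step 2: low=(low[0]=0,low[1]=?,low[2]=?,low[3]=?,low[4]=1,low[5]=?,low[6]=?,low[7]=?,low[8]=?); scc=(scc[0]=1,scc[1]=?,scc[2]=?,scc[3]=?,scc[4]=0,scc[5]=?,scc[6]=?,scc[7]=?,scc[8]=?)
step 3: low=(low[0]=0,low[1]=2,low[2]=?,low[3]=?,low[4]=1,low[5]=?,low[6]=?,low[7]=?,low[8]=?); scc=(scc[0]=1,scc[1]=2,scc[2]=?,scc[3]=?,scc[4]=0,scc[5]=?,scc[6]=?,scc[7]=?,scc[8]=?)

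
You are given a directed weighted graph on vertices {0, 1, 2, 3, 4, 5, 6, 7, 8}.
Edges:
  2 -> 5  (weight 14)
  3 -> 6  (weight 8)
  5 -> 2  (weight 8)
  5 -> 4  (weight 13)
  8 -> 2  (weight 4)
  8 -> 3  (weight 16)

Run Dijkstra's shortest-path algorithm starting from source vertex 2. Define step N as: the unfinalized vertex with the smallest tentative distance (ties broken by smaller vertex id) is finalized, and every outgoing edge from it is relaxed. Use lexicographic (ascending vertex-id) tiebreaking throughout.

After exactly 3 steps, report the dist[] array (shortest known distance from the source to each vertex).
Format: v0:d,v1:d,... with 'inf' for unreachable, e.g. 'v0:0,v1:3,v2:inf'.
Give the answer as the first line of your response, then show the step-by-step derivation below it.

v0:inf,v1:inf,v2:0,v3:inf,v4:27,v5:14,v6:inf,v7:inf,v8:inf

step 1: dist = v0:inf,v1:inf,v2:0,v3:inf,v4:inf,v5:14,v6:inf,v7:inf,v8:inf
step 2: dist = v0:inf,v1:inf,v2:0,v3:inf,v4:27,v5:14,v6:inf,v7:inf,v8:inf
step 3: dist = v0:inf,v1:inf,v2:0,v3:inf,v4:27,v5:14,v6:inf,v7:inf,v8:inf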